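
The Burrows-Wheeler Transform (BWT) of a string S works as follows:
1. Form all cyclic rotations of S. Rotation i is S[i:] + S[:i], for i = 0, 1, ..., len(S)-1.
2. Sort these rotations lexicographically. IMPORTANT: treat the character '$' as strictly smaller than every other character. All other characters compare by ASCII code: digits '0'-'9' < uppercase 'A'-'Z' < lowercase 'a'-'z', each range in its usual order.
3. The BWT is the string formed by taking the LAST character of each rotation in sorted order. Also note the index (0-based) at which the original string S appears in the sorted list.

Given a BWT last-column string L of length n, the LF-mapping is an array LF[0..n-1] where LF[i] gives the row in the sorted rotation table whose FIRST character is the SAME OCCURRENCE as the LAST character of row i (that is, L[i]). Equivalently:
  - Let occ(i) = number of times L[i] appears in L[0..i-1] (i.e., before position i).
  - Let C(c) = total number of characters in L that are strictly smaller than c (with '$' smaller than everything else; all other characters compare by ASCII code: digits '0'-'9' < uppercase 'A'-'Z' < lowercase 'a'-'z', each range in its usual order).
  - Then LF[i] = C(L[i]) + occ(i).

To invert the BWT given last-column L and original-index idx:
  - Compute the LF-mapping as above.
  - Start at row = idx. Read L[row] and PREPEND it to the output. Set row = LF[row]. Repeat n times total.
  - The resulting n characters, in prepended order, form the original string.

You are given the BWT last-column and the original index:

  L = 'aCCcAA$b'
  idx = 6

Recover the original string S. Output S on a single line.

Answer: bcCACAa$

Derivation:
LF mapping: 5 3 4 7 1 2 0 6
Walk LF starting at row 6, prepending L[row]:
  step 1: row=6, L[6]='$', prepend. Next row=LF[6]=0
  step 2: row=0, L[0]='a', prepend. Next row=LF[0]=5
  step 3: row=5, L[5]='A', prepend. Next row=LF[5]=2
  step 4: row=2, L[2]='C', prepend. Next row=LF[2]=4
  step 5: row=4, L[4]='A', prepend. Next row=LF[4]=1
  step 6: row=1, L[1]='C', prepend. Next row=LF[1]=3
  step 7: row=3, L[3]='c', prepend. Next row=LF[3]=7
  step 8: row=7, L[7]='b', prepend. Next row=LF[7]=6
Reversed output: bcCACAa$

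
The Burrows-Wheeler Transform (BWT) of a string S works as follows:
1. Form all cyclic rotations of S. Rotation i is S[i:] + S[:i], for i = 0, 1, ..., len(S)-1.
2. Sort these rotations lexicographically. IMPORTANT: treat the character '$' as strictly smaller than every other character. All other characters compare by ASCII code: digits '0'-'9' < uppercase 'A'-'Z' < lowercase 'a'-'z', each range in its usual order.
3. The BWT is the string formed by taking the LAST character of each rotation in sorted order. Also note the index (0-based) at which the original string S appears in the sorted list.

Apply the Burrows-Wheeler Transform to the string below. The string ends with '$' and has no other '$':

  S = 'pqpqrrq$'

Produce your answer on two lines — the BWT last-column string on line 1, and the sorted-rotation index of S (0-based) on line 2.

All 8 rotations (rotation i = S[i:]+S[:i]):
  rot[0] = pqpqrrq$
  rot[1] = qpqrrq$p
  rot[2] = pqrrq$pq
  rot[3] = qrrq$pqp
  rot[4] = rrq$pqpq
  rot[5] = rq$pqpqr
  rot[6] = q$pqpqrr
  rot[7] = $pqpqrrq
Sorted (with $ < everything):
  sorted[0] = $pqpqrrq  (last char: 'q')
  sorted[1] = pqpqrrq$  (last char: '$')
  sorted[2] = pqrrq$pq  (last char: 'q')
  sorted[3] = q$pqpqrr  (last char: 'r')
  sorted[4] = qpqrrq$p  (last char: 'p')
  sorted[5] = qrrq$pqp  (last char: 'p')
  sorted[6] = rq$pqpqr  (last char: 'r')
  sorted[7] = rrq$pqpq  (last char: 'q')
Last column: q$qrpprq
Original string S is at sorted index 1

Answer: q$qrpprq
1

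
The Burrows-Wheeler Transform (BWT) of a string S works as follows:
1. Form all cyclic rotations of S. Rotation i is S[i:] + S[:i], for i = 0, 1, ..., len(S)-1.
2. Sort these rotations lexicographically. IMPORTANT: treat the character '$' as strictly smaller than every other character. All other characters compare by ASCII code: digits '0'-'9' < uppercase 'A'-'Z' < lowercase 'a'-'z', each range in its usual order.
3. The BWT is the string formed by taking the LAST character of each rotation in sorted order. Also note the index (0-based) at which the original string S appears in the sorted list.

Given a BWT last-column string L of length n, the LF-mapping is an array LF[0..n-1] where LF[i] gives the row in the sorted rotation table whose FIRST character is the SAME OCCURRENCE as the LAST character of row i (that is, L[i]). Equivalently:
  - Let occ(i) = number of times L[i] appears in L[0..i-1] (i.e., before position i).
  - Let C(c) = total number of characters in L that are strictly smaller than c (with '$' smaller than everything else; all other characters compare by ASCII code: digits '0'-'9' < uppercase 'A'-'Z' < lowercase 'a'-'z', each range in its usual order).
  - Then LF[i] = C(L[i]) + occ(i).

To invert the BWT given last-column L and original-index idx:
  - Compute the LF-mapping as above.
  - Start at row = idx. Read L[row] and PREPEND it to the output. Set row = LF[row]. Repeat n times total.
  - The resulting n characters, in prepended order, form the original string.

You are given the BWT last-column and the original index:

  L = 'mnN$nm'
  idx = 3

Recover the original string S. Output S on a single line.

LF mapping: 2 4 1 0 5 3
Walk LF starting at row 3, prepending L[row]:
  step 1: row=3, L[3]='$', prepend. Next row=LF[3]=0
  step 2: row=0, L[0]='m', prepend. Next row=LF[0]=2
  step 3: row=2, L[2]='N', prepend. Next row=LF[2]=1
  step 4: row=1, L[1]='n', prepend. Next row=LF[1]=4
  step 5: row=4, L[4]='n', prepend. Next row=LF[4]=5
  step 6: row=5, L[5]='m', prepend. Next row=LF[5]=3
Reversed output: mnnNm$

Answer: mnnNm$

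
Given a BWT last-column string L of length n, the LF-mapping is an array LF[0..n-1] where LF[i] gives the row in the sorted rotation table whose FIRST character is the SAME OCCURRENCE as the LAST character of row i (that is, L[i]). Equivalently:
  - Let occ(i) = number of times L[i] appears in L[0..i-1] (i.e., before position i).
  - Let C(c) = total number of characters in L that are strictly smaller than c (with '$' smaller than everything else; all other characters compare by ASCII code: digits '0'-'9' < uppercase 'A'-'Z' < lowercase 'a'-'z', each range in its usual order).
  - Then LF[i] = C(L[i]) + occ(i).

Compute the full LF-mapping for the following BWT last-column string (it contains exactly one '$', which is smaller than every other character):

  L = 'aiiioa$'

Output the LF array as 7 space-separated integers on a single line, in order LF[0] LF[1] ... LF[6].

Char counts: '$':1, 'a':2, 'i':3, 'o':1
C (first-col start): C('$')=0, C('a')=1, C('i')=3, C('o')=6
L[0]='a': occ=0, LF[0]=C('a')+0=1+0=1
L[1]='i': occ=0, LF[1]=C('i')+0=3+0=3
L[2]='i': occ=1, LF[2]=C('i')+1=3+1=4
L[3]='i': occ=2, LF[3]=C('i')+2=3+2=5
L[4]='o': occ=0, LF[4]=C('o')+0=6+0=6
L[5]='a': occ=1, LF[5]=C('a')+1=1+1=2
L[6]='$': occ=0, LF[6]=C('$')+0=0+0=0

Answer: 1 3 4 5 6 2 0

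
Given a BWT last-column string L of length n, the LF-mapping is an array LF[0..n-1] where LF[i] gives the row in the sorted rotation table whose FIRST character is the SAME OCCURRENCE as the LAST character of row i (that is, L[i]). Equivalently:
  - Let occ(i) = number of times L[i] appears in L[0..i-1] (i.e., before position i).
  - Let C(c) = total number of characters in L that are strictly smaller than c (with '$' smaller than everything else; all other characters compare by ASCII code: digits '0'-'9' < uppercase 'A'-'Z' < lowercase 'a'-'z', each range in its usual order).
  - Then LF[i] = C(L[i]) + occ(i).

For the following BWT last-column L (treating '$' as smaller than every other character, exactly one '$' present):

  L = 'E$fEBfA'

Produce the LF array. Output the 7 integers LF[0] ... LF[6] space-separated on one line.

Answer: 3 0 5 4 2 6 1

Derivation:
Char counts: '$':1, 'A':1, 'B':1, 'E':2, 'f':2
C (first-col start): C('$')=0, C('A')=1, C('B')=2, C('E')=3, C('f')=5
L[0]='E': occ=0, LF[0]=C('E')+0=3+0=3
L[1]='$': occ=0, LF[1]=C('$')+0=0+0=0
L[2]='f': occ=0, LF[2]=C('f')+0=5+0=5
L[3]='E': occ=1, LF[3]=C('E')+1=3+1=4
L[4]='B': occ=0, LF[4]=C('B')+0=2+0=2
L[5]='f': occ=1, LF[5]=C('f')+1=5+1=6
L[6]='A': occ=0, LF[6]=C('A')+0=1+0=1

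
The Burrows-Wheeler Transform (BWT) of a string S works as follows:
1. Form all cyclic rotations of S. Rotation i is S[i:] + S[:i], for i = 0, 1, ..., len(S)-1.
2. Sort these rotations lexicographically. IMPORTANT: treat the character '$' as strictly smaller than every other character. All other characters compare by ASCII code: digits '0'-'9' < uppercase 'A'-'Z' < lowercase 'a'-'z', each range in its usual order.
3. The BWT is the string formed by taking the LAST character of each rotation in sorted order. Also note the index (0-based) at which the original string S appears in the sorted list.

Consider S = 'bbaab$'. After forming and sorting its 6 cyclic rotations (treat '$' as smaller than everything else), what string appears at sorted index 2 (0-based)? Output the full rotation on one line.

All 6 rotations (rotation i = S[i:]+S[:i]):
  rot[0] = bbaab$
  rot[1] = baab$b
  rot[2] = aab$bb
  rot[3] = ab$bba
  rot[4] = b$bbaa
  rot[5] = $bbaab
Sorted (with $ < everything):
  sorted[0] = $bbaab
  sorted[1] = aab$bb
  sorted[2] = ab$bba
  sorted[3] = b$bbaa
  sorted[4] = baab$b
  sorted[5] = bbaab$
sorted[2] = ab$bba

Answer: ab$bba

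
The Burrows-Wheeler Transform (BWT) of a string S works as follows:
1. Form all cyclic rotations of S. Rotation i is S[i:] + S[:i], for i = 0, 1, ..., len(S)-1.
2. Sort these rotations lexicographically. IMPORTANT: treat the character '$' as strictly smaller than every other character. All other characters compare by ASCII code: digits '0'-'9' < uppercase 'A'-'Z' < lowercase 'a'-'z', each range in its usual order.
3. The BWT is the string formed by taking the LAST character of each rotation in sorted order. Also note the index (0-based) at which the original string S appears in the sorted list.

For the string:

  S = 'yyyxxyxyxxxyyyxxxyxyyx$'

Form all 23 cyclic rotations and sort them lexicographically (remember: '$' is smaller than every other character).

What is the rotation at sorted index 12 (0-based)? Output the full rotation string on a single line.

All 23 rotations (rotation i = S[i:]+S[:i]):
  rot[0] = yyyxxyxyxxxyyyxxxyxyyx$
  rot[1] = yyxxyxyxxxyyyxxxyxyyx$y
  rot[2] = yxxyxyxxxyyyxxxyxyyx$yy
  rot[3] = xxyxyxxxyyyxxxyxyyx$yyy
  rot[4] = xyxyxxxyyyxxxyxyyx$yyyx
  rot[5] = yxyxxxyyyxxxyxyyx$yyyxx
  rot[6] = xyxxxyyyxxxyxyyx$yyyxxy
  rot[7] = yxxxyyyxxxyxyyx$yyyxxyx
  rot[8] = xxxyyyxxxyxyyx$yyyxxyxy
  rot[9] = xxyyyxxxyxyyx$yyyxxyxyx
  rot[10] = xyyyxxxyxyyx$yyyxxyxyxx
  rot[11] = yyyxxxyxyyx$yyyxxyxyxxx
  rot[12] = yyxxxyxyyx$yyyxxyxyxxxy
  rot[13] = yxxxyxyyx$yyyxxyxyxxxyy
  rot[14] = xxxyxyyx$yyyxxyxyxxxyyy
  rot[15] = xxyxyyx$yyyxxyxyxxxyyyx
  rot[16] = xyxyyx$yyyxxyxyxxxyyyxx
  rot[17] = yxyyx$yyyxxyxyxxxyyyxxx
  rot[18] = xyyx$yyyxxyxyxxxyyyxxxy
  rot[19] = yyx$yyyxxyxyxxxyyyxxxyx
  rot[20] = yx$yyyxxyxyxxxyyyxxxyxy
  rot[21] = x$yyyxxyxyxxxyyyxxxyxyy
  rot[22] = $yyyxxyxyxxxyyyxxxyxyyx
Sorted (with $ < everything):
  sorted[0] = $yyyxxyxyxxxyyyxxxyxyyx
  sorted[1] = x$yyyxxyxyxxxyyyxxxyxyy
  sorted[2] = xxxyxyyx$yyyxxyxyxxxyyy
  sorted[3] = xxxyyyxxxyxyyx$yyyxxyxy
  sorted[4] = xxyxyxxxyyyxxxyxyyx$yyy
  sorted[5] = xxyxyyx$yyyxxyxyxxxyyyx
  sorted[6] = xxyyyxxxyxyyx$yyyxxyxyx
  sorted[7] = xyxxxyyyxxxyxyyx$yyyxxy
  sorted[8] = xyxyxxxyyyxxxyxyyx$yyyx
  sorted[9] = xyxyyx$yyyxxyxyxxxyyyxx
  sorted[10] = xyyx$yyyxxyxyxxxyyyxxxy
  sorted[11] = xyyyxxxyxyyx$yyyxxyxyxx
  sorted[12] = yx$yyyxxyxyxxxyyyxxxyxy
  sorted[13] = yxxxyxyyx$yyyxxyxyxxxyy
  sorted[14] = yxxxyyyxxxyxyyx$yyyxxyx
  sorted[15] = yxxyxyxxxyyyxxxyxyyx$yy
  sorted[16] = yxyxxxyyyxxxyxyyx$yyyxx
  sorted[17] = yxyyx$yyyxxyxyxxxyyyxxx
  sorted[18] = yyx$yyyxxyxyxxxyyyxxxyx
  sorted[19] = yyxxxyxyyx$yyyxxyxyxxxy
  sorted[20] = yyxxyxyxxxyyyxxxyxyyx$y
  sorted[21] = yyyxxxyxyyx$yyyxxyxyxxx
  sorted[22] = yyyxxyxyxxxyyyxxxyxyyx$
sorted[12] = yx$yyyxxyxyxxxyyyxxxyxy

Answer: yx$yyyxxyxyxxxyyyxxxyxy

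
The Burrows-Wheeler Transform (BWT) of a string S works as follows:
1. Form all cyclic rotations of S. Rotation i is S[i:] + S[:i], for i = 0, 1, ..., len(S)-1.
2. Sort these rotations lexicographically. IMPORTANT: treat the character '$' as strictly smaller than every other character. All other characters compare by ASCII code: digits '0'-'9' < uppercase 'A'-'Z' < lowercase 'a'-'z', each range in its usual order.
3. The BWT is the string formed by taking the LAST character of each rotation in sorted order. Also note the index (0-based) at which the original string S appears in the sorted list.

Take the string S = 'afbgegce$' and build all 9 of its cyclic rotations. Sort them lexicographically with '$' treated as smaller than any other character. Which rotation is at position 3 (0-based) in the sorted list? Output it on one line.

Answer: ce$afbgeg

Derivation:
All 9 rotations (rotation i = S[i:]+S[:i]):
  rot[0] = afbgegce$
  rot[1] = fbgegce$a
  rot[2] = bgegce$af
  rot[3] = gegce$afb
  rot[4] = egce$afbg
  rot[5] = gce$afbge
  rot[6] = ce$afbgeg
  rot[7] = e$afbgegc
  rot[8] = $afbgegce
Sorted (with $ < everything):
  sorted[0] = $afbgegce
  sorted[1] = afbgegce$
  sorted[2] = bgegce$af
  sorted[3] = ce$afbgeg
  sorted[4] = e$afbgegc
  sorted[5] = egce$afbg
  sorted[6] = fbgegce$a
  sorted[7] = gce$afbge
  sorted[8] = gegce$afb
sorted[3] = ce$afbgeg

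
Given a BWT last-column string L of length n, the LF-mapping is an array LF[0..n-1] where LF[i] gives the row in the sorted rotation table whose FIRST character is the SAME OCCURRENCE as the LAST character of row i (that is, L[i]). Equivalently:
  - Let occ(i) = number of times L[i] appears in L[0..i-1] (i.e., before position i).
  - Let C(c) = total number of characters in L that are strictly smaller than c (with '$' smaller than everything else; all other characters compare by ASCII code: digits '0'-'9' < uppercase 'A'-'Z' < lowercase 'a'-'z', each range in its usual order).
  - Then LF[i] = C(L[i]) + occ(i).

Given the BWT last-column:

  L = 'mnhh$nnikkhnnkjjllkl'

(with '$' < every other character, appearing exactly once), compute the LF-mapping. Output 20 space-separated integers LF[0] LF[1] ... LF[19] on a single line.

Answer: 14 15 1 2 0 16 17 4 7 8 3 18 19 9 5 6 11 12 10 13

Derivation:
Char counts: '$':1, 'h':3, 'i':1, 'j':2, 'k':4, 'l':3, 'm':1, 'n':5
C (first-col start): C('$')=0, C('h')=1, C('i')=4, C('j')=5, C('k')=7, C('l')=11, C('m')=14, C('n')=15
L[0]='m': occ=0, LF[0]=C('m')+0=14+0=14
L[1]='n': occ=0, LF[1]=C('n')+0=15+0=15
L[2]='h': occ=0, LF[2]=C('h')+0=1+0=1
L[3]='h': occ=1, LF[3]=C('h')+1=1+1=2
L[4]='$': occ=0, LF[4]=C('$')+0=0+0=0
L[5]='n': occ=1, LF[5]=C('n')+1=15+1=16
L[6]='n': occ=2, LF[6]=C('n')+2=15+2=17
L[7]='i': occ=0, LF[7]=C('i')+0=4+0=4
L[8]='k': occ=0, LF[8]=C('k')+0=7+0=7
L[9]='k': occ=1, LF[9]=C('k')+1=7+1=8
L[10]='h': occ=2, LF[10]=C('h')+2=1+2=3
L[11]='n': occ=3, LF[11]=C('n')+3=15+3=18
L[12]='n': occ=4, LF[12]=C('n')+4=15+4=19
L[13]='k': occ=2, LF[13]=C('k')+2=7+2=9
L[14]='j': occ=0, LF[14]=C('j')+0=5+0=5
L[15]='j': occ=1, LF[15]=C('j')+1=5+1=6
L[16]='l': occ=0, LF[16]=C('l')+0=11+0=11
L[17]='l': occ=1, LF[17]=C('l')+1=11+1=12
L[18]='k': occ=3, LF[18]=C('k')+3=7+3=10
L[19]='l': occ=2, LF[19]=C('l')+2=11+2=13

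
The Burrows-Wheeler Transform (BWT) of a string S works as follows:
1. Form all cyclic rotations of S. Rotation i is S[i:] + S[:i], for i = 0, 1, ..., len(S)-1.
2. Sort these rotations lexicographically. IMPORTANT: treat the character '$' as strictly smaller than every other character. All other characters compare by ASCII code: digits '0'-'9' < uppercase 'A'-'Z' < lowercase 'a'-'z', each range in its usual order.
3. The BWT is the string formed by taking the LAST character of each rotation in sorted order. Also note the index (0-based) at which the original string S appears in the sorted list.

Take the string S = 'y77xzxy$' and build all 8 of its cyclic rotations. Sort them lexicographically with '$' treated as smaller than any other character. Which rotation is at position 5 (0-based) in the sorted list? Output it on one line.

All 8 rotations (rotation i = S[i:]+S[:i]):
  rot[0] = y77xzxy$
  rot[1] = 77xzxy$y
  rot[2] = 7xzxy$y7
  rot[3] = xzxy$y77
  rot[4] = zxy$y77x
  rot[5] = xy$y77xz
  rot[6] = y$y77xzx
  rot[7] = $y77xzxy
Sorted (with $ < everything):
  sorted[0] = $y77xzxy
  sorted[1] = 77xzxy$y
  sorted[2] = 7xzxy$y7
  sorted[3] = xy$y77xz
  sorted[4] = xzxy$y77
  sorted[5] = y$y77xzx
  sorted[6] = y77xzxy$
  sorted[7] = zxy$y77x
sorted[5] = y$y77xzx

Answer: y$y77xzx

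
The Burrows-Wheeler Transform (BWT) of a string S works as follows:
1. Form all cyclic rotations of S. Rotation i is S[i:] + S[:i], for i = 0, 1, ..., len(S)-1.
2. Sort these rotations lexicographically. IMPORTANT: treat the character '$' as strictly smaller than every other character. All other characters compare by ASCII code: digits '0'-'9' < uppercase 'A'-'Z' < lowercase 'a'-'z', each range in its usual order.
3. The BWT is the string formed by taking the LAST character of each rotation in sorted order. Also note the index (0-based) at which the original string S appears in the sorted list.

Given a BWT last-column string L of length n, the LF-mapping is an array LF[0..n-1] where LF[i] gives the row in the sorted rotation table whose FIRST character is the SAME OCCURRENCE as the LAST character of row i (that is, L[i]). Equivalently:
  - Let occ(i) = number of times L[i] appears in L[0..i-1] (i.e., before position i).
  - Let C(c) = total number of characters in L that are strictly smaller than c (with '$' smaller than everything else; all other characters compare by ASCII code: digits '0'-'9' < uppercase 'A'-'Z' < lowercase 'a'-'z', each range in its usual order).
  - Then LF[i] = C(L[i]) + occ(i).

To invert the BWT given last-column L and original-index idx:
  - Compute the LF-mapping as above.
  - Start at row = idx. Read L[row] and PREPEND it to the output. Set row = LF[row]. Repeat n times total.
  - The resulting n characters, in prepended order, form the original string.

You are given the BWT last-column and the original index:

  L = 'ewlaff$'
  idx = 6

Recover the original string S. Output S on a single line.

Answer: waffle$

Derivation:
LF mapping: 2 6 5 1 3 4 0
Walk LF starting at row 6, prepending L[row]:
  step 1: row=6, L[6]='$', prepend. Next row=LF[6]=0
  step 2: row=0, L[0]='e', prepend. Next row=LF[0]=2
  step 3: row=2, L[2]='l', prepend. Next row=LF[2]=5
  step 4: row=5, L[5]='f', prepend. Next row=LF[5]=4
  step 5: row=4, L[4]='f', prepend. Next row=LF[4]=3
  step 6: row=3, L[3]='a', prepend. Next row=LF[3]=1
  step 7: row=1, L[1]='w', prepend. Next row=LF[1]=6
Reversed output: waffle$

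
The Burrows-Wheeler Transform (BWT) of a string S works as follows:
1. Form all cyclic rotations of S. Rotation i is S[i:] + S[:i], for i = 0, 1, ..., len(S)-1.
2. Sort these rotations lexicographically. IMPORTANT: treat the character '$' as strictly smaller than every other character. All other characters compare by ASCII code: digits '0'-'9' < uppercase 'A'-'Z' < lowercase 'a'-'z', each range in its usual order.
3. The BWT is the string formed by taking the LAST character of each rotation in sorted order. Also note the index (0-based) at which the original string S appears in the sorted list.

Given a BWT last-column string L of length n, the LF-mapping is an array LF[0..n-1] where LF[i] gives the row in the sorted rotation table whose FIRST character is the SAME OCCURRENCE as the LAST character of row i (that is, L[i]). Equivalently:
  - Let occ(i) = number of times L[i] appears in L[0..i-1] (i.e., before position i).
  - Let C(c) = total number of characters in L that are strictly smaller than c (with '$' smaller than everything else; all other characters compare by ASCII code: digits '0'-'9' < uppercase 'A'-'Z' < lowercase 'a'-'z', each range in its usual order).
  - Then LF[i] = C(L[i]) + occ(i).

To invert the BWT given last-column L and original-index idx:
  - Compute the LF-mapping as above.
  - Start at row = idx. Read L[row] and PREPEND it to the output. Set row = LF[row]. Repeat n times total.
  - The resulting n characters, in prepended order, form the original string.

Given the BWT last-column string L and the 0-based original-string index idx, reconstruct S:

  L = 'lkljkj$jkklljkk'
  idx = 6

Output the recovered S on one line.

Answer: kjljkjjkkklkll$

Derivation:
LF mapping: 11 5 12 1 6 2 0 3 7 8 13 14 4 9 10
Walk LF starting at row 6, prepending L[row]:
  step 1: row=6, L[6]='$', prepend. Next row=LF[6]=0
  step 2: row=0, L[0]='l', prepend. Next row=LF[0]=11
  step 3: row=11, L[11]='l', prepend. Next row=LF[11]=14
  step 4: row=14, L[14]='k', prepend. Next row=LF[14]=10
  step 5: row=10, L[10]='l', prepend. Next row=LF[10]=13
  step 6: row=13, L[13]='k', prepend. Next row=LF[13]=9
  step 7: row=9, L[9]='k', prepend. Next row=LF[9]=8
  step 8: row=8, L[8]='k', prepend. Next row=LF[8]=7
  step 9: row=7, L[7]='j', prepend. Next row=LF[7]=3
  step 10: row=3, L[3]='j', prepend. Next row=LF[3]=1
  step 11: row=1, L[1]='k', prepend. Next row=LF[1]=5
  step 12: row=5, L[5]='j', prepend. Next row=LF[5]=2
  step 13: row=2, L[2]='l', prepend. Next row=LF[2]=12
  step 14: row=12, L[12]='j', prepend. Next row=LF[12]=4
  step 15: row=4, L[4]='k', prepend. Next row=LF[4]=6
Reversed output: kjljkjjkkklkll$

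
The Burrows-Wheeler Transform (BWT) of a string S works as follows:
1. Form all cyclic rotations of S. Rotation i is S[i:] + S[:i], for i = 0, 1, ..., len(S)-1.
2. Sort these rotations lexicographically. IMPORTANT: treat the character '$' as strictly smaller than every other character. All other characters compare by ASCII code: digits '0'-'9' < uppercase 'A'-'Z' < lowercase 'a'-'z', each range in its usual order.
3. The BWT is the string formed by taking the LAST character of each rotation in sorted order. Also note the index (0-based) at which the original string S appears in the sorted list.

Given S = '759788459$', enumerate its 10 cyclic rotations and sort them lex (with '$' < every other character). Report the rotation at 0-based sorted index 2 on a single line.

Answer: 59$7597884

Derivation:
All 10 rotations (rotation i = S[i:]+S[:i]):
  rot[0] = 759788459$
  rot[1] = 59788459$7
  rot[2] = 9788459$75
  rot[3] = 788459$759
  rot[4] = 88459$7597
  rot[5] = 8459$75978
  rot[6] = 459$759788
  rot[7] = 59$7597884
  rot[8] = 9$75978845
  rot[9] = $759788459
Sorted (with $ < everything):
  sorted[0] = $759788459
  sorted[1] = 459$759788
  sorted[2] = 59$7597884
  sorted[3] = 59788459$7
  sorted[4] = 759788459$
  sorted[5] = 788459$759
  sorted[6] = 8459$75978
  sorted[7] = 88459$7597
  sorted[8] = 9$75978845
  sorted[9] = 9788459$75
sorted[2] = 59$7597884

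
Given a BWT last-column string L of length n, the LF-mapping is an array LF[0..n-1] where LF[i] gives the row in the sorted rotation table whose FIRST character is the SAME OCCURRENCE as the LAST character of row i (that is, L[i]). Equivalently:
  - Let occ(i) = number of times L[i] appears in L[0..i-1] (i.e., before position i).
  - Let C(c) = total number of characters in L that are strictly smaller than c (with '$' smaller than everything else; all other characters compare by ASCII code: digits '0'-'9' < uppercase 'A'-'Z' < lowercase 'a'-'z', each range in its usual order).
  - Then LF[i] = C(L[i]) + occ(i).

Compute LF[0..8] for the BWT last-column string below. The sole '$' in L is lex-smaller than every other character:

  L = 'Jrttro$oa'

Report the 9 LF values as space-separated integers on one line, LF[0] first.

Char counts: '$':1, 'J':1, 'a':1, 'o':2, 'r':2, 't':2
C (first-col start): C('$')=0, C('J')=1, C('a')=2, C('o')=3, C('r')=5, C('t')=7
L[0]='J': occ=0, LF[0]=C('J')+0=1+0=1
L[1]='r': occ=0, LF[1]=C('r')+0=5+0=5
L[2]='t': occ=0, LF[2]=C('t')+0=7+0=7
L[3]='t': occ=1, LF[3]=C('t')+1=7+1=8
L[4]='r': occ=1, LF[4]=C('r')+1=5+1=6
L[5]='o': occ=0, LF[5]=C('o')+0=3+0=3
L[6]='$': occ=0, LF[6]=C('$')+0=0+0=0
L[7]='o': occ=1, LF[7]=C('o')+1=3+1=4
L[8]='a': occ=0, LF[8]=C('a')+0=2+0=2

Answer: 1 5 7 8 6 3 0 4 2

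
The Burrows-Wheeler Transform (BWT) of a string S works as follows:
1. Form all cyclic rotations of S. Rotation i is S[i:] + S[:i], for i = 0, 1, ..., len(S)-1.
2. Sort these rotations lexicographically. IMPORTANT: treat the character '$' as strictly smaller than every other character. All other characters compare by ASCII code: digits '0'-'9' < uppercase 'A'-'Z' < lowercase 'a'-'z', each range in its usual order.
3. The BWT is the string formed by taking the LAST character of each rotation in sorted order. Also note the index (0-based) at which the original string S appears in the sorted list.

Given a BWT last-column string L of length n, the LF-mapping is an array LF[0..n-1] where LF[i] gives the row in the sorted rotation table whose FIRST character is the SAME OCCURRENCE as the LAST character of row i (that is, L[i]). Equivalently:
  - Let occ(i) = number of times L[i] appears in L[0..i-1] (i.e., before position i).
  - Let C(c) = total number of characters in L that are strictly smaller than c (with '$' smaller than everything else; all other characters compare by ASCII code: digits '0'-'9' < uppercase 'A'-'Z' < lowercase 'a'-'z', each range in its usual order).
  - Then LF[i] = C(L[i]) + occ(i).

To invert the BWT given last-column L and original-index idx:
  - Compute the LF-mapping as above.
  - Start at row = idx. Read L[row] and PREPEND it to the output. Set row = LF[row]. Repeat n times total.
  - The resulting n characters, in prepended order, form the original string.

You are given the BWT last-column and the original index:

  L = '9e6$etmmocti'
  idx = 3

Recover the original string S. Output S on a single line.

LF mapping: 2 4 1 0 5 10 7 8 9 3 11 6
Walk LF starting at row 3, prepending L[row]:
  step 1: row=3, L[3]='$', prepend. Next row=LF[3]=0
  step 2: row=0, L[0]='9', prepend. Next row=LF[0]=2
  step 3: row=2, L[2]='6', prepend. Next row=LF[2]=1
  step 4: row=1, L[1]='e', prepend. Next row=LF[1]=4
  step 5: row=4, L[4]='e', prepend. Next row=LF[4]=5
  step 6: row=5, L[5]='t', prepend. Next row=LF[5]=10
  step 7: row=10, L[10]='t', prepend. Next row=LF[10]=11
  step 8: row=11, L[11]='i', prepend. Next row=LF[11]=6
  step 9: row=6, L[6]='m', prepend. Next row=LF[6]=7
  step 10: row=7, L[7]='m', prepend. Next row=LF[7]=8
  step 11: row=8, L[8]='o', prepend. Next row=LF[8]=9
  step 12: row=9, L[9]='c', prepend. Next row=LF[9]=3
Reversed output: committee69$

Answer: committee69$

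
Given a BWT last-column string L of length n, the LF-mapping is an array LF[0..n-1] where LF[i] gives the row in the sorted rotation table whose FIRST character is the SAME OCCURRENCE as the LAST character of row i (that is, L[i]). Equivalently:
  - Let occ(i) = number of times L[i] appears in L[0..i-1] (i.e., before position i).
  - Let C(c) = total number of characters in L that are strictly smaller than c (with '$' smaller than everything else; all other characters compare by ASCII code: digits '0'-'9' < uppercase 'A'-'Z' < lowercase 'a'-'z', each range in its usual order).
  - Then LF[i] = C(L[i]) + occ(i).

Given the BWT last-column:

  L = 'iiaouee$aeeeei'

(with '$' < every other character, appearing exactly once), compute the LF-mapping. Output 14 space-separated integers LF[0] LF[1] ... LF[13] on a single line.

Char counts: '$':1, 'a':2, 'e':6, 'i':3, 'o':1, 'u':1
C (first-col start): C('$')=0, C('a')=1, C('e')=3, C('i')=9, C('o')=12, C('u')=13
L[0]='i': occ=0, LF[0]=C('i')+0=9+0=9
L[1]='i': occ=1, LF[1]=C('i')+1=9+1=10
L[2]='a': occ=0, LF[2]=C('a')+0=1+0=1
L[3]='o': occ=0, LF[3]=C('o')+0=12+0=12
L[4]='u': occ=0, LF[4]=C('u')+0=13+0=13
L[5]='e': occ=0, LF[5]=C('e')+0=3+0=3
L[6]='e': occ=1, LF[6]=C('e')+1=3+1=4
L[7]='$': occ=0, LF[7]=C('$')+0=0+0=0
L[8]='a': occ=1, LF[8]=C('a')+1=1+1=2
L[9]='e': occ=2, LF[9]=C('e')+2=3+2=5
L[10]='e': occ=3, LF[10]=C('e')+3=3+3=6
L[11]='e': occ=4, LF[11]=C('e')+4=3+4=7
L[12]='e': occ=5, LF[12]=C('e')+5=3+5=8
L[13]='i': occ=2, LF[13]=C('i')+2=9+2=11

Answer: 9 10 1 12 13 3 4 0 2 5 6 7 8 11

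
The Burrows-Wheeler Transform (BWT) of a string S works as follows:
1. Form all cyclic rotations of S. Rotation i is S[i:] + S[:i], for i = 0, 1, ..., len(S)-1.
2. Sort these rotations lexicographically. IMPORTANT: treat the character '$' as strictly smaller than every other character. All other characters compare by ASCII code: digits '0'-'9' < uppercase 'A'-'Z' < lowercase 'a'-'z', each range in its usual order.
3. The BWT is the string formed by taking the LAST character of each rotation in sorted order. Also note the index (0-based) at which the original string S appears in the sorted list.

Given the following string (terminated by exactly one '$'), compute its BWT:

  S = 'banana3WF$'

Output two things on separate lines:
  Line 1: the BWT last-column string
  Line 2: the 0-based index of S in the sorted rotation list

All 10 rotations (rotation i = S[i:]+S[:i]):
  rot[0] = banana3WF$
  rot[1] = anana3WF$b
  rot[2] = nana3WF$ba
  rot[3] = ana3WF$ban
  rot[4] = na3WF$bana
  rot[5] = a3WF$banan
  rot[6] = 3WF$banana
  rot[7] = WF$banana3
  rot[8] = F$banana3W
  rot[9] = $banana3WF
Sorted (with $ < everything):
  sorted[0] = $banana3WF  (last char: 'F')
  sorted[1] = 3WF$banana  (last char: 'a')
  sorted[2] = F$banana3W  (last char: 'W')
  sorted[3] = WF$banana3  (last char: '3')
  sorted[4] = a3WF$banan  (last char: 'n')
  sorted[5] = ana3WF$ban  (last char: 'n')
  sorted[6] = anana3WF$b  (last char: 'b')
  sorted[7] = banana3WF$  (last char: '$')
  sorted[8] = na3WF$bana  (last char: 'a')
  sorted[9] = nana3WF$ba  (last char: 'a')
Last column: FaW3nnb$aa
Original string S is at sorted index 7

Answer: FaW3nnb$aa
7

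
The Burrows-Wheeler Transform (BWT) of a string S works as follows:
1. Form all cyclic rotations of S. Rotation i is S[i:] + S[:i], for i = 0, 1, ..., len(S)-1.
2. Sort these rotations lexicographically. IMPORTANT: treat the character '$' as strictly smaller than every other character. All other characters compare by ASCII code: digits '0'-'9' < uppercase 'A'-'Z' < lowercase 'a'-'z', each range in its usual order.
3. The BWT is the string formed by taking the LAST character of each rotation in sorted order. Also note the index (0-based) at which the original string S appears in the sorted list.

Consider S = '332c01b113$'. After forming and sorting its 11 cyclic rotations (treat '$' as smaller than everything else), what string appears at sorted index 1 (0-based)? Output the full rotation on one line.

Answer: 01b113$332c

Derivation:
All 11 rotations (rotation i = S[i:]+S[:i]):
  rot[0] = 332c01b113$
  rot[1] = 32c01b113$3
  rot[2] = 2c01b113$33
  rot[3] = c01b113$332
  rot[4] = 01b113$332c
  rot[5] = 1b113$332c0
  rot[6] = b113$332c01
  rot[7] = 113$332c01b
  rot[8] = 13$332c01b1
  rot[9] = 3$332c01b11
  rot[10] = $332c01b113
Sorted (with $ < everything):
  sorted[0] = $332c01b113
  sorted[1] = 01b113$332c
  sorted[2] = 113$332c01b
  sorted[3] = 13$332c01b1
  sorted[4] = 1b113$332c0
  sorted[5] = 2c01b113$33
  sorted[6] = 3$332c01b11
  sorted[7] = 32c01b113$3
  sorted[8] = 332c01b113$
  sorted[9] = b113$332c01
  sorted[10] = c01b113$332
sorted[1] = 01b113$332c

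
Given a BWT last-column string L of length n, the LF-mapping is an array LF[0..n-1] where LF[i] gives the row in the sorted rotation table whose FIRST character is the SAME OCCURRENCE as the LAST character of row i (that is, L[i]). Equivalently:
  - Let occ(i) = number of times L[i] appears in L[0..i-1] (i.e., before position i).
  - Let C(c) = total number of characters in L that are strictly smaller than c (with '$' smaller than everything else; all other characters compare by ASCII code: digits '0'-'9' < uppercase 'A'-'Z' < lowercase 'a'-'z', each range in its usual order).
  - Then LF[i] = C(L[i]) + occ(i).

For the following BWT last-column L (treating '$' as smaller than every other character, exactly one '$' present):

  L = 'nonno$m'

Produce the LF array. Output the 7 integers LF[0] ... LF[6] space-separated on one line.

Answer: 2 5 3 4 6 0 1

Derivation:
Char counts: '$':1, 'm':1, 'n':3, 'o':2
C (first-col start): C('$')=0, C('m')=1, C('n')=2, C('o')=5
L[0]='n': occ=0, LF[0]=C('n')+0=2+0=2
L[1]='o': occ=0, LF[1]=C('o')+0=5+0=5
L[2]='n': occ=1, LF[2]=C('n')+1=2+1=3
L[3]='n': occ=2, LF[3]=C('n')+2=2+2=4
L[4]='o': occ=1, LF[4]=C('o')+1=5+1=6
L[5]='$': occ=0, LF[5]=C('$')+0=0+0=0
L[6]='m': occ=0, LF[6]=C('m')+0=1+0=1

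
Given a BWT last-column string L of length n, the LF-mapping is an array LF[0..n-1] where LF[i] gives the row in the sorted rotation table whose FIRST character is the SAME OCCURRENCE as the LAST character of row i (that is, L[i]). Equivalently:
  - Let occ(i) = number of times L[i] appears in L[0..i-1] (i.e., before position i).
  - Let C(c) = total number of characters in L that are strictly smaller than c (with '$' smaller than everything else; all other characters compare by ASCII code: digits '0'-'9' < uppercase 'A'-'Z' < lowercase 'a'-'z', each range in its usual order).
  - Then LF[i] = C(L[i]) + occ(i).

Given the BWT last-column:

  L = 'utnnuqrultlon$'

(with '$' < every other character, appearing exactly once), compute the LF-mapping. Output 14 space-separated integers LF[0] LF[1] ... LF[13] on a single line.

Answer: 11 9 3 4 12 7 8 13 1 10 2 6 5 0

Derivation:
Char counts: '$':1, 'l':2, 'n':3, 'o':1, 'q':1, 'r':1, 't':2, 'u':3
C (first-col start): C('$')=0, C('l')=1, C('n')=3, C('o')=6, C('q')=7, C('r')=8, C('t')=9, C('u')=11
L[0]='u': occ=0, LF[0]=C('u')+0=11+0=11
L[1]='t': occ=0, LF[1]=C('t')+0=9+0=9
L[2]='n': occ=0, LF[2]=C('n')+0=3+0=3
L[3]='n': occ=1, LF[3]=C('n')+1=3+1=4
L[4]='u': occ=1, LF[4]=C('u')+1=11+1=12
L[5]='q': occ=0, LF[5]=C('q')+0=7+0=7
L[6]='r': occ=0, LF[6]=C('r')+0=8+0=8
L[7]='u': occ=2, LF[7]=C('u')+2=11+2=13
L[8]='l': occ=0, LF[8]=C('l')+0=1+0=1
L[9]='t': occ=1, LF[9]=C('t')+1=9+1=10
L[10]='l': occ=1, LF[10]=C('l')+1=1+1=2
L[11]='o': occ=0, LF[11]=C('o')+0=6+0=6
L[12]='n': occ=2, LF[12]=C('n')+2=3+2=5
L[13]='$': occ=0, LF[13]=C('$')+0=0+0=0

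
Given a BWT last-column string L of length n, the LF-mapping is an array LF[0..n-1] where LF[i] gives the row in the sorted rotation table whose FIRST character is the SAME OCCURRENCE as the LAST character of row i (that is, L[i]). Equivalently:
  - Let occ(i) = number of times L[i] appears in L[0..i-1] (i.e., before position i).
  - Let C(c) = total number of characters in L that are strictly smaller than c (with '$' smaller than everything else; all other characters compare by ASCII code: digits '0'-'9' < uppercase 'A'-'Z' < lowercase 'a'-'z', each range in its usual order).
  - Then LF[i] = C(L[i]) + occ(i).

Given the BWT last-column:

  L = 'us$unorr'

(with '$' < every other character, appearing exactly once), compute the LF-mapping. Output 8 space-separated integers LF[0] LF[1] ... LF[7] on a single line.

Answer: 6 5 0 7 1 2 3 4

Derivation:
Char counts: '$':1, 'n':1, 'o':1, 'r':2, 's':1, 'u':2
C (first-col start): C('$')=0, C('n')=1, C('o')=2, C('r')=3, C('s')=5, C('u')=6
L[0]='u': occ=0, LF[0]=C('u')+0=6+0=6
L[1]='s': occ=0, LF[1]=C('s')+0=5+0=5
L[2]='$': occ=0, LF[2]=C('$')+0=0+0=0
L[3]='u': occ=1, LF[3]=C('u')+1=6+1=7
L[4]='n': occ=0, LF[4]=C('n')+0=1+0=1
L[5]='o': occ=0, LF[5]=C('o')+0=2+0=2
L[6]='r': occ=0, LF[6]=C('r')+0=3+0=3
L[7]='r': occ=1, LF[7]=C('r')+1=3+1=4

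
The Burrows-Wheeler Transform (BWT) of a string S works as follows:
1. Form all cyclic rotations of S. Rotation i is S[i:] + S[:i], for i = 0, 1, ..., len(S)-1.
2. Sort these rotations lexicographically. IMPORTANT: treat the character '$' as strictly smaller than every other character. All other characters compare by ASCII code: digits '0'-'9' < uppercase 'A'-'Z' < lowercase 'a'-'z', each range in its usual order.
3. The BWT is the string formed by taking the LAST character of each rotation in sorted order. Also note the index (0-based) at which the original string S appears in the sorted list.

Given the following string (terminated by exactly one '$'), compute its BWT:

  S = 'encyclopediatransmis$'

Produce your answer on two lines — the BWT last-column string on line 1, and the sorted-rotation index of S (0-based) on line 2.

Answer: sriynep$dmcsealotinac
7

Derivation:
All 21 rotations (rotation i = S[i:]+S[:i]):
  rot[0] = encyclopediatransmis$
  rot[1] = ncyclopediatransmis$e
  rot[2] = cyclopediatransmis$en
  rot[3] = yclopediatransmis$enc
  rot[4] = clopediatransmis$ency
  rot[5] = lopediatransmis$encyc
  rot[6] = opediatransmis$encycl
  rot[7] = pediatransmis$encyclo
  rot[8] = ediatransmis$encyclop
  rot[9] = diatransmis$encyclope
  rot[10] = iatransmis$encycloped
  rot[11] = atransmis$encyclopedi
  rot[12] = transmis$encyclopedia
  rot[13] = ransmis$encyclopediat
  rot[14] = ansmis$encyclopediatr
  rot[15] = nsmis$encyclopediatra
  rot[16] = smis$encyclopediatran
  rot[17] = mis$encyclopediatrans
  rot[18] = is$encyclopediatransm
  rot[19] = s$encyclopediatransmi
  rot[20] = $encyclopediatransmis
Sorted (with $ < everything):
  sorted[0] = $encyclopediatransmis  (last char: 's')
  sorted[1] = ansmis$encyclopediatr  (last char: 'r')
  sorted[2] = atransmis$encyclopedi  (last char: 'i')
  sorted[3] = clopediatransmis$ency  (last char: 'y')
  sorted[4] = cyclopediatransmis$en  (last char: 'n')
  sorted[5] = diatransmis$encyclope  (last char: 'e')
  sorted[6] = ediatransmis$encyclop  (last char: 'p')
  sorted[7] = encyclopediatransmis$  (last char: '$')
  sorted[8] = iatransmis$encycloped  (last char: 'd')
  sorted[9] = is$encyclopediatransm  (last char: 'm')
  sorted[10] = lopediatransmis$encyc  (last char: 'c')
  sorted[11] = mis$encyclopediatrans  (last char: 's')
  sorted[12] = ncyclopediatransmis$e  (last char: 'e')
  sorted[13] = nsmis$encyclopediatra  (last char: 'a')
  sorted[14] = opediatransmis$encycl  (last char: 'l')
  sorted[15] = pediatransmis$encyclo  (last char: 'o')
  sorted[16] = ransmis$encyclopediat  (last char: 't')
  sorted[17] = s$encyclopediatransmi  (last char: 'i')
  sorted[18] = smis$encyclopediatran  (last char: 'n')
  sorted[19] = transmis$encyclopedia  (last char: 'a')
  sorted[20] = yclopediatransmis$enc  (last char: 'c')
Last column: sriynep$dmcsealotinac
Original string S is at sorted index 7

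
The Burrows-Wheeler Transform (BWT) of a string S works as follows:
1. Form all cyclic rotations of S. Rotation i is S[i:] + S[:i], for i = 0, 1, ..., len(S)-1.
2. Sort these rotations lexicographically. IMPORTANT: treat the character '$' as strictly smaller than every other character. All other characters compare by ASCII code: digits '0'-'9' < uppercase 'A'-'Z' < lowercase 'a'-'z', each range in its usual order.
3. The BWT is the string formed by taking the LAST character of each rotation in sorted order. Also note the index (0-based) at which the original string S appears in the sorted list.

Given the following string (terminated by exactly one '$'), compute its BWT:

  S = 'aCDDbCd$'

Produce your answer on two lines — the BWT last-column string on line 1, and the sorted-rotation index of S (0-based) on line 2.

All 8 rotations (rotation i = S[i:]+S[:i]):
  rot[0] = aCDDbCd$
  rot[1] = CDDbCd$a
  rot[2] = DDbCd$aC
  rot[3] = DbCd$aCD
  rot[4] = bCd$aCDD
  rot[5] = Cd$aCDDb
  rot[6] = d$aCDDbC
  rot[7] = $aCDDbCd
Sorted (with $ < everything):
  sorted[0] = $aCDDbCd  (last char: 'd')
  sorted[1] = CDDbCd$a  (last char: 'a')
  sorted[2] = Cd$aCDDb  (last char: 'b')
  sorted[3] = DDbCd$aC  (last char: 'C')
  sorted[4] = DbCd$aCD  (last char: 'D')
  sorted[5] = aCDDbCd$  (last char: '$')
  sorted[6] = bCd$aCDD  (last char: 'D')
  sorted[7] = d$aCDDbC  (last char: 'C')
Last column: dabCD$DC
Original string S is at sorted index 5

Answer: dabCD$DC
5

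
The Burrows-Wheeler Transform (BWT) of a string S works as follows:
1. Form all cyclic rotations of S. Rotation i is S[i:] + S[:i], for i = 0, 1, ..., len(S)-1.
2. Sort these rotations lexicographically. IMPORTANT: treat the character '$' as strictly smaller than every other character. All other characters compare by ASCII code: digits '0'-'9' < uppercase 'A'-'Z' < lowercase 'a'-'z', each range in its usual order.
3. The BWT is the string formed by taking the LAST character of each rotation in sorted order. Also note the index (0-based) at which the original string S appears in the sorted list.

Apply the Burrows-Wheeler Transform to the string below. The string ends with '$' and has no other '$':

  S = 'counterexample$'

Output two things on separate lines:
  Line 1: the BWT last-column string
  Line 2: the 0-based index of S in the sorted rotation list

Answer: ex$ltrpaucmenoe
2

Derivation:
All 15 rotations (rotation i = S[i:]+S[:i]):
  rot[0] = counterexample$
  rot[1] = ounterexample$c
  rot[2] = unterexample$co
  rot[3] = nterexample$cou
  rot[4] = terexample$coun
  rot[5] = erexample$count
  rot[6] = rexample$counte
  rot[7] = example$counter
  rot[8] = xample$countere
  rot[9] = ample$counterex
  rot[10] = mple$counterexa
  rot[11] = ple$counterexam
  rot[12] = le$counterexamp
  rot[13] = e$counterexampl
  rot[14] = $counterexample
Sorted (with $ < everything):
  sorted[0] = $counterexample  (last char: 'e')
  sorted[1] = ample$counterex  (last char: 'x')
  sorted[2] = counterexample$  (last char: '$')
  sorted[3] = e$counterexampl  (last char: 'l')
  sorted[4] = erexample$count  (last char: 't')
  sorted[5] = example$counter  (last char: 'r')
  sorted[6] = le$counterexamp  (last char: 'p')
  sorted[7] = mple$counterexa  (last char: 'a')
  sorted[8] = nterexample$cou  (last char: 'u')
  sorted[9] = ounterexample$c  (last char: 'c')
  sorted[10] = ple$counterexam  (last char: 'm')
  sorted[11] = rexample$counte  (last char: 'e')
  sorted[12] = terexample$coun  (last char: 'n')
  sorted[13] = unterexample$co  (last char: 'o')
  sorted[14] = xample$countere  (last char: 'e')
Last column: ex$ltrpaucmenoe
Original string S is at sorted index 2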